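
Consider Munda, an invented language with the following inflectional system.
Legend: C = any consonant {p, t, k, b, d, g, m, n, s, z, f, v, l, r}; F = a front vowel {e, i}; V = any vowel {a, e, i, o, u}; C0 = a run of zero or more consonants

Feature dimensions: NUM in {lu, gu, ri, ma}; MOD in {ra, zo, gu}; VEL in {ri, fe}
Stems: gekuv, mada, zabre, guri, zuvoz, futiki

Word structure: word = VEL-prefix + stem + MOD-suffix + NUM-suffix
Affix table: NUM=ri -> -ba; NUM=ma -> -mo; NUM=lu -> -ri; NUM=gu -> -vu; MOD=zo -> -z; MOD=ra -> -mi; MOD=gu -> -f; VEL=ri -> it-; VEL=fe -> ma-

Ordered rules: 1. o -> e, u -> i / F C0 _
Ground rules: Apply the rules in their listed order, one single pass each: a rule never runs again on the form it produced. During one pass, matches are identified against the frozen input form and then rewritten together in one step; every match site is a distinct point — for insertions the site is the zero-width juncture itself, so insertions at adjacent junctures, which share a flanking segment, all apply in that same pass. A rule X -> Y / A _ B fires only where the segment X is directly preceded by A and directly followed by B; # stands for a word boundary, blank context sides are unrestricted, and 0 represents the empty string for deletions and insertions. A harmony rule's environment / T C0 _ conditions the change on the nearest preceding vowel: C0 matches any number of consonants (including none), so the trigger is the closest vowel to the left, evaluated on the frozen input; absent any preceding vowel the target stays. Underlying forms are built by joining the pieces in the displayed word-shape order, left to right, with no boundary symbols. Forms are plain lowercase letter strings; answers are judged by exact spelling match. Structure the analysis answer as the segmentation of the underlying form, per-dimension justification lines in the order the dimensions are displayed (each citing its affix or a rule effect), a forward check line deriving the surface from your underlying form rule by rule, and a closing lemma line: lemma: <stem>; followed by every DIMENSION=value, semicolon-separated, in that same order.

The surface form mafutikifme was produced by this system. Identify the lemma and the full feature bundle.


underlying: ma-futiki-f-mo
NUM=ma - signalled by the affix -mo
MOD=gu - signalled by the affix -f
VEL=fe - signalled by the affix ma-
check: mafutikifmo -> mafutikifme
lemma: futiki; NUM=ma; MOD=gu; VEL=fe


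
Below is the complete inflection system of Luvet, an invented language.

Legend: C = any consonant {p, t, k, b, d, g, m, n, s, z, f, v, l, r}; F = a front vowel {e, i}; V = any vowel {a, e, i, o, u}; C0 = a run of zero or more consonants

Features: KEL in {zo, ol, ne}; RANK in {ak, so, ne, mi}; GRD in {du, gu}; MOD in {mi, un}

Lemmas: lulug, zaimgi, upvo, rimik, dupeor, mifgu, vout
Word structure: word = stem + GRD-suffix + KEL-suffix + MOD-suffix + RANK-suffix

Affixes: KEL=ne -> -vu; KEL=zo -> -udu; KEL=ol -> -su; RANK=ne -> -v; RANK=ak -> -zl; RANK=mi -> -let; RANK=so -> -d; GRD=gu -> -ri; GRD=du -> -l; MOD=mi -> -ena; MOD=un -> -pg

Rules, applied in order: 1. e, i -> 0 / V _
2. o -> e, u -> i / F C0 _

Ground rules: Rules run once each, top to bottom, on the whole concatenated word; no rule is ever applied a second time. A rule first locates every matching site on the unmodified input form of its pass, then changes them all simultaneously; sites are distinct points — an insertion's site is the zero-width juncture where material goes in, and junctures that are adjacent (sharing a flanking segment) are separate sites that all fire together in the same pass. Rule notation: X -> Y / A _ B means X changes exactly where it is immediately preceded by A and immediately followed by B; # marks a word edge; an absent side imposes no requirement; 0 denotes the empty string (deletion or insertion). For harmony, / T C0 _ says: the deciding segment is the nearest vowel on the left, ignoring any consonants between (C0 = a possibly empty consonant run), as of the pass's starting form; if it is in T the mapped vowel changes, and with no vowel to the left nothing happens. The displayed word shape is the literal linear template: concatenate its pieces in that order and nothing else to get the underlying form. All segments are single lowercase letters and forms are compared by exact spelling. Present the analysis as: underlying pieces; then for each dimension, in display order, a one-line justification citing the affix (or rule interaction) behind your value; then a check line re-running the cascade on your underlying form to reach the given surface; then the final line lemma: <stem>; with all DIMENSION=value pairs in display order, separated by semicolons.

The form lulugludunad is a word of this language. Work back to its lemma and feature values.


underlying: lulug-l-udu-ena-d
KEL=zo - signalled by the affix -udu
RANK=so - signalled by the affix -d
GRD=du - signalled by the affix -l
MOD=mi - signalled by the affix -ena
check: lulugluduenad -> lulugludunad -> lulugludunad
lemma: lulug; KEL=zo; RANK=so; GRD=du; MOD=mi


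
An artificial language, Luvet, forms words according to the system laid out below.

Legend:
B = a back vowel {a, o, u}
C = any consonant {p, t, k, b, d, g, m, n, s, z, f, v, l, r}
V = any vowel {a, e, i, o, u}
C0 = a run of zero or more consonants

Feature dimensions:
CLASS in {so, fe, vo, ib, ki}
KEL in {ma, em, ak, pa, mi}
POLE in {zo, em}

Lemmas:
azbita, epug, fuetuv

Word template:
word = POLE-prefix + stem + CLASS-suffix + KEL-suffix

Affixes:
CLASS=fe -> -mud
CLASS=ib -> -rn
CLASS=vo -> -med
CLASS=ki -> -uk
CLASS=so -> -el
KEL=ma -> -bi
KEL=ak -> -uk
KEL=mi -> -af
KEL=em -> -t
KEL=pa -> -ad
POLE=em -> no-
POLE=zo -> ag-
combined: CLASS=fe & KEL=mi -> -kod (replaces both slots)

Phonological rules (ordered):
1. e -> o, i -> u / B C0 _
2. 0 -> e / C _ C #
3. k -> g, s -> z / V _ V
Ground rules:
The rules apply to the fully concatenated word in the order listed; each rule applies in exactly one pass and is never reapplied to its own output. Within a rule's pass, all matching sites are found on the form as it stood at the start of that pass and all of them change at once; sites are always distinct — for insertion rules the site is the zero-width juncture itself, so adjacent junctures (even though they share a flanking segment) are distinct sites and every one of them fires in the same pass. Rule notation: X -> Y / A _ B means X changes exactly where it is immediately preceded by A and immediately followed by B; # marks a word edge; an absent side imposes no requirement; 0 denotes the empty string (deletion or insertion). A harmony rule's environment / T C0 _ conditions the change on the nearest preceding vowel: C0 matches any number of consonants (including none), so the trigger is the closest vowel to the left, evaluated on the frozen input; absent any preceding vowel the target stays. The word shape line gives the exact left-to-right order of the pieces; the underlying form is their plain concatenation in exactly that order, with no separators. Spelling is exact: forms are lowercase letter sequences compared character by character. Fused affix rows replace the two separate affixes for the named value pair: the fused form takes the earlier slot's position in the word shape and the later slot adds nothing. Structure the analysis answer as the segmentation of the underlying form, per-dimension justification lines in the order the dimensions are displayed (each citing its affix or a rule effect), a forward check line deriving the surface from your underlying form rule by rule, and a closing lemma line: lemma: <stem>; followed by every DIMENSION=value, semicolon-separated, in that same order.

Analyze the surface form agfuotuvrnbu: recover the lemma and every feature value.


underlying: ag-fuetuv-rn-bi
CLASS=ib - signalled by the affix -rn
KEL=ma - signalled by the affix -bi
POLE=zo - signalled by the affix ag-
check: agfuetuvrnbi -> agfuotuvrnbu -> agfuotuvrnbu -> agfuotuvrnbu
lemma: fuetuv; CLASS=ib; KEL=ma; POLE=zo


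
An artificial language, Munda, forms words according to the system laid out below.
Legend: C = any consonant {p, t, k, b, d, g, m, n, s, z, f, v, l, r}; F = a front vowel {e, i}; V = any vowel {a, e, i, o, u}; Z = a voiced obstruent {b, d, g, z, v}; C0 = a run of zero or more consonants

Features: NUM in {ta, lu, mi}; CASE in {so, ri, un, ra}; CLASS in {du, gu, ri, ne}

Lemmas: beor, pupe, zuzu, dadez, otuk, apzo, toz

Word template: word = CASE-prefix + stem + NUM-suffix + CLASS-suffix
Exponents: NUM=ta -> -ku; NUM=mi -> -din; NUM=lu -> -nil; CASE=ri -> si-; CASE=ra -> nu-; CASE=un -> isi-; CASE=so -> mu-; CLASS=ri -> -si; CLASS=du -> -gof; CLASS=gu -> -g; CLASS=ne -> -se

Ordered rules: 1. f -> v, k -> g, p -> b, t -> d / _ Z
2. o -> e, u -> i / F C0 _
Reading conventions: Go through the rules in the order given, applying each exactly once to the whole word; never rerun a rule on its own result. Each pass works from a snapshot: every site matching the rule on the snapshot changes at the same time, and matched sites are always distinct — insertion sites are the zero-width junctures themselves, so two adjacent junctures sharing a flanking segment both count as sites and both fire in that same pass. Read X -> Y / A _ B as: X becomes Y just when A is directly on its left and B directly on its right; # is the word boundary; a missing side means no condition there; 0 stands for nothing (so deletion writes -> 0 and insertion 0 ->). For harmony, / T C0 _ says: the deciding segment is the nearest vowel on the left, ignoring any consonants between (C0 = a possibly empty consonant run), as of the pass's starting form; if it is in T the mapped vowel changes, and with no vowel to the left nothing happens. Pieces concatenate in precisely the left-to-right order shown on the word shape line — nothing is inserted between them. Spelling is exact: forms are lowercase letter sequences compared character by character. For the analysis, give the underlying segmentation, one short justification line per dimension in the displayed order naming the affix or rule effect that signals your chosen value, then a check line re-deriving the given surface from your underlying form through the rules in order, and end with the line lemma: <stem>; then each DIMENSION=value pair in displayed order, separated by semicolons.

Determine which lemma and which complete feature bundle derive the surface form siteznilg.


underlying: si-toz-nil-g
NUM=lu - signalled by the affix -nil
CASE=ri - signalled by the affix si-
CLASS=gu - signalled by the affix -g
check: sitoznilg -> sitoznilg -> siteznilg
lemma: toz; NUM=lu; CASE=ri; CLASS=gu


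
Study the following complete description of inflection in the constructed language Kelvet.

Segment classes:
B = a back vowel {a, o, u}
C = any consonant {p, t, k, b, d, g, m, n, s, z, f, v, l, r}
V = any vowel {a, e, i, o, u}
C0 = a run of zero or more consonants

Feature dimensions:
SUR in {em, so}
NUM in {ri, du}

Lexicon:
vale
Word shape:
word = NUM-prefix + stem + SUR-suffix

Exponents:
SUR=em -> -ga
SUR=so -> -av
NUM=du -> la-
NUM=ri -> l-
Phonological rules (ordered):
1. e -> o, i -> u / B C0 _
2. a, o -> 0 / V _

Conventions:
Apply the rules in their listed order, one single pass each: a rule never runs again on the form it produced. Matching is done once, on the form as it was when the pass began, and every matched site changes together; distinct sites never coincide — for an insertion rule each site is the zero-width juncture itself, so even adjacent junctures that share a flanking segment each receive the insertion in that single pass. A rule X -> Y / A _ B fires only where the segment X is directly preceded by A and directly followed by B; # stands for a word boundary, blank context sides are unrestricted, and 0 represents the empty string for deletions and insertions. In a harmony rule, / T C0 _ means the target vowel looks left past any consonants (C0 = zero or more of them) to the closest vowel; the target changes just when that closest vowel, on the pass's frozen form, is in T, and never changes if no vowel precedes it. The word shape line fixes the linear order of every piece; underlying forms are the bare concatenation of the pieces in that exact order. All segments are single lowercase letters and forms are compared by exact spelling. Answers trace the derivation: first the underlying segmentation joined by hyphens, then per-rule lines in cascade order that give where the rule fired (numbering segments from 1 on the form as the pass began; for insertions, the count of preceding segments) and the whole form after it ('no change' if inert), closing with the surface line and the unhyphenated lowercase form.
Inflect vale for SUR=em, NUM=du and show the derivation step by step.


underlying: la-vale-ga
1. e -> o, i -> u / B C0 _: fires at position(s) 6: lavaloga
2. a, o -> 0 / V _: no change
surface: lavaloga


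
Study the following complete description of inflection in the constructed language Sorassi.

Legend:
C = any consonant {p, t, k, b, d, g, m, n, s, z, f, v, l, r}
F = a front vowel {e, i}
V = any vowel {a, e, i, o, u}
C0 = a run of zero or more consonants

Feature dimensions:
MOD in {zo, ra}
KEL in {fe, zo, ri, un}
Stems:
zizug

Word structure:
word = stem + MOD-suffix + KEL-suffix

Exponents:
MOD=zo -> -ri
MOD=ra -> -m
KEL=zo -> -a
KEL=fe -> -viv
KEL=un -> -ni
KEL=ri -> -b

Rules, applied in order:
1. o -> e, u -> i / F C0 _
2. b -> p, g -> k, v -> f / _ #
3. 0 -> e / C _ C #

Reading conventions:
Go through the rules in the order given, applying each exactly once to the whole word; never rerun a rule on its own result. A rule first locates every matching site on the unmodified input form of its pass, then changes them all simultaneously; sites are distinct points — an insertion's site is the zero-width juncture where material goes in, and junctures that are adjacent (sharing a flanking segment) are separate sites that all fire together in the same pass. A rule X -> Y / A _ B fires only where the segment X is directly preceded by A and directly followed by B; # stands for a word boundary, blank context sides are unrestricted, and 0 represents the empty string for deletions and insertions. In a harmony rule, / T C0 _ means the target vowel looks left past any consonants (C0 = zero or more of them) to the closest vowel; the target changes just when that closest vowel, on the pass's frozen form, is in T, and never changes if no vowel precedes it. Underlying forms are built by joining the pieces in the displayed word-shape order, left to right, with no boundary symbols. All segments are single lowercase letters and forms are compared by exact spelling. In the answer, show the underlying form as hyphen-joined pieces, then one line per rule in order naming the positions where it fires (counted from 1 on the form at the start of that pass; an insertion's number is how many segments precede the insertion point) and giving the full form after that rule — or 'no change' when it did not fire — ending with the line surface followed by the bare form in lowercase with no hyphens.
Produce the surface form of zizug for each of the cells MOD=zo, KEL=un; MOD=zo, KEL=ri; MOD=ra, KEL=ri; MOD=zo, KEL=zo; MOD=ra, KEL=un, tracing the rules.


cell MOD=zo, KEL=un:
underlying: zizug-ri-ni
1. o -> e, u -> i / F C0 _: fires at position(s) 4: zizigrini
2. b -> p, g -> k, v -> f / _ #: no change
3. 0 -> e / C _ C #: no change
surface: zizigrini

cell MOD=zo, KEL=ri:
underlying: zizug-ri-b
1. o -> e, u -> i / F C0 _: fires at position(s) 4: zizigrib
2. b -> p, g -> k, v -> f / _ #: fires at position(s) 8: zizigrip
3. 0 -> e / C _ C #: no change
surface: zizigrip

cell MOD=ra, KEL=ri:
underlying: zizug-m-b
1. o -> e, u -> i / F C0 _: fires at position(s) 4: zizigmb
2. b -> p, g -> k, v -> f / _ #: fires at position(s) 7: zizigmp
3. 0 -> e / C _ C #: inserts after position(s) 6: zizigmep
surface: zizigmep

cell MOD=zo, KEL=zo:
underlying: zizug-ri-a
1. o -> e, u -> i / F C0 _: fires at position(s) 4: zizigria
2. b -> p, g -> k, v -> f / _ #: no change
3. 0 -> e / C _ C #: no change
surface: zizigria

cell MOD=ra, KEL=un:
underlying: zizug-m-ni
1. o -> e, u -> i / F C0 _: fires at position(s) 4: zizigmni
2. b -> p, g -> k, v -> f / _ #: no change
3. 0 -> e / C _ C #: no change
surface: zizigmni


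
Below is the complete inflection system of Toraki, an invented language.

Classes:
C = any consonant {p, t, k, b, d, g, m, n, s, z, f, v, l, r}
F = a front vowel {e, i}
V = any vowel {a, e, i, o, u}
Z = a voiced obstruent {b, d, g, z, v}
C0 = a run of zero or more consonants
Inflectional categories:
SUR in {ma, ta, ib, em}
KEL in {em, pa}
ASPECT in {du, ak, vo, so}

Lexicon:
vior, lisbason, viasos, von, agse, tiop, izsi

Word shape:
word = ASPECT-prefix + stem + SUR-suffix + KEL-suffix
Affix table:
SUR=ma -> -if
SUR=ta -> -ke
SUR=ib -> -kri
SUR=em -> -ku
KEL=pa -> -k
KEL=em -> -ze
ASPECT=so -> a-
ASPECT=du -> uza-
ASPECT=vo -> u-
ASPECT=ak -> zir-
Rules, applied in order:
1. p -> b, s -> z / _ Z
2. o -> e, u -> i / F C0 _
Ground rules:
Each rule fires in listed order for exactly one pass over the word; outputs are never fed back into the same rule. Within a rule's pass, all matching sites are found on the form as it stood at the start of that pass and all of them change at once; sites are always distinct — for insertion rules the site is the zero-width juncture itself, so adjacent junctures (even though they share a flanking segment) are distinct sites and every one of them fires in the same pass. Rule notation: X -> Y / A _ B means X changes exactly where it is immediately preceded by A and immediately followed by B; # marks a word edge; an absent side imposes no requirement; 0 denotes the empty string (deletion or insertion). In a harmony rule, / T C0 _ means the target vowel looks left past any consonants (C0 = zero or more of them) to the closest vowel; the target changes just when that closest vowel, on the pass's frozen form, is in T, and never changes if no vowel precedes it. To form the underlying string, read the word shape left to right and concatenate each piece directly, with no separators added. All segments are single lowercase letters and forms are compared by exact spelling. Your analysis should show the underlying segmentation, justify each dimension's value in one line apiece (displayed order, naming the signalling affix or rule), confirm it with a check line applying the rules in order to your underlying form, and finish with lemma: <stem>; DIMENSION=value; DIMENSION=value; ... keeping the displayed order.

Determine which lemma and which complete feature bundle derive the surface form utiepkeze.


underlying: u-tiop-ke-ze
SUR=ta - signalled by the affix -ke
KEL=em - signalled by the affix -ze
ASPECT=vo - signalled by the affix u-
check: utiopkeze -> utiopkeze -> utiepkeze
lemma: tiop; SUR=ta; KEL=em; ASPECT=vo


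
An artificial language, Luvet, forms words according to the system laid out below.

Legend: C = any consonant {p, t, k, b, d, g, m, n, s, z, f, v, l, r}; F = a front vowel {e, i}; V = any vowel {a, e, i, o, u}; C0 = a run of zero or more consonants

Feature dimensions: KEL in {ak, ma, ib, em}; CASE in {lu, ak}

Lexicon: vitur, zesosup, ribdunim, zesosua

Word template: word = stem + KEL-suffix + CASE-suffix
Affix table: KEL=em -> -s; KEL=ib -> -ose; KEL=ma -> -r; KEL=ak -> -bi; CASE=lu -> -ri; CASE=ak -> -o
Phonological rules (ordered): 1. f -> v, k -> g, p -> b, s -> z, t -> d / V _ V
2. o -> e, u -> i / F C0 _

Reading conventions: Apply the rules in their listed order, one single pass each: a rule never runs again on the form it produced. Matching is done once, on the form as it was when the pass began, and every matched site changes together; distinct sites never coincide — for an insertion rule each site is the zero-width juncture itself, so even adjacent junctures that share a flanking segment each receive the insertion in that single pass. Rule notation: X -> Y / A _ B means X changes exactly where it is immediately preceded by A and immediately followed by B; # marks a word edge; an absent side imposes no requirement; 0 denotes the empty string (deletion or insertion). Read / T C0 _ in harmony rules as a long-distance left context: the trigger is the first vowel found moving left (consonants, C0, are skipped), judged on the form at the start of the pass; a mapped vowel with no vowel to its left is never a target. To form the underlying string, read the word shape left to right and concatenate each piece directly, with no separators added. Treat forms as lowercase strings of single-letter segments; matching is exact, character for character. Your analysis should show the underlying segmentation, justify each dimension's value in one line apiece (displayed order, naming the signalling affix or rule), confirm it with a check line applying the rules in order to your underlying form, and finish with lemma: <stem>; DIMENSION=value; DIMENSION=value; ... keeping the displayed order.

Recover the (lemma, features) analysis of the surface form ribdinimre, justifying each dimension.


underlying: ribdunim-r-o
KEL=ma - signalled by the affix -r
CASE=ak - signalled by the affix -o
check: ribdunimro -> ribdunimro -> ribdinimre
lemma: ribdunim; KEL=ma; CASE=ak


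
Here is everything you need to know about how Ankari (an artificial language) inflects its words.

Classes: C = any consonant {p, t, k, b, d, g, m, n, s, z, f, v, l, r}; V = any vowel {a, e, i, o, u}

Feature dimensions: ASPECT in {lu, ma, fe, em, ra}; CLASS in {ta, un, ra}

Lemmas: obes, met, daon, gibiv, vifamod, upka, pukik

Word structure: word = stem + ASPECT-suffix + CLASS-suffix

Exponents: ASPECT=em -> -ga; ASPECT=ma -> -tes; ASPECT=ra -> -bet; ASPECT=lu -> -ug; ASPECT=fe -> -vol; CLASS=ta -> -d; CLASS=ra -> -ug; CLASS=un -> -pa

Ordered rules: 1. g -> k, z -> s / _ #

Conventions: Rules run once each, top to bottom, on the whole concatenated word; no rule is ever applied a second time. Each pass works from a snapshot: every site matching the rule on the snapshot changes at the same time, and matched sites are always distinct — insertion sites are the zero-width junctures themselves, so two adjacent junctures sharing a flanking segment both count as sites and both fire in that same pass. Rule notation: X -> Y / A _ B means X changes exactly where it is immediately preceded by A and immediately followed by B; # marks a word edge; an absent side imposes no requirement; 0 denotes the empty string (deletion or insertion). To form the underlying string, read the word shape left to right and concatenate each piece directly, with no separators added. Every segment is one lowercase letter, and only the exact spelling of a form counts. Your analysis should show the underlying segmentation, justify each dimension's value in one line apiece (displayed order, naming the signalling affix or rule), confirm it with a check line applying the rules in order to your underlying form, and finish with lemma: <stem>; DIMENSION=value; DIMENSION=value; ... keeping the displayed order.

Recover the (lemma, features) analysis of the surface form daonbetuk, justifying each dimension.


underlying: daon-bet-ug
ASPECT=ra - signalled by the affix -bet
CLASS=ra - signalled by the affix -ug
check: daonbetug -> daonbetuk
lemma: daon; ASPECT=ra; CLASS=ra


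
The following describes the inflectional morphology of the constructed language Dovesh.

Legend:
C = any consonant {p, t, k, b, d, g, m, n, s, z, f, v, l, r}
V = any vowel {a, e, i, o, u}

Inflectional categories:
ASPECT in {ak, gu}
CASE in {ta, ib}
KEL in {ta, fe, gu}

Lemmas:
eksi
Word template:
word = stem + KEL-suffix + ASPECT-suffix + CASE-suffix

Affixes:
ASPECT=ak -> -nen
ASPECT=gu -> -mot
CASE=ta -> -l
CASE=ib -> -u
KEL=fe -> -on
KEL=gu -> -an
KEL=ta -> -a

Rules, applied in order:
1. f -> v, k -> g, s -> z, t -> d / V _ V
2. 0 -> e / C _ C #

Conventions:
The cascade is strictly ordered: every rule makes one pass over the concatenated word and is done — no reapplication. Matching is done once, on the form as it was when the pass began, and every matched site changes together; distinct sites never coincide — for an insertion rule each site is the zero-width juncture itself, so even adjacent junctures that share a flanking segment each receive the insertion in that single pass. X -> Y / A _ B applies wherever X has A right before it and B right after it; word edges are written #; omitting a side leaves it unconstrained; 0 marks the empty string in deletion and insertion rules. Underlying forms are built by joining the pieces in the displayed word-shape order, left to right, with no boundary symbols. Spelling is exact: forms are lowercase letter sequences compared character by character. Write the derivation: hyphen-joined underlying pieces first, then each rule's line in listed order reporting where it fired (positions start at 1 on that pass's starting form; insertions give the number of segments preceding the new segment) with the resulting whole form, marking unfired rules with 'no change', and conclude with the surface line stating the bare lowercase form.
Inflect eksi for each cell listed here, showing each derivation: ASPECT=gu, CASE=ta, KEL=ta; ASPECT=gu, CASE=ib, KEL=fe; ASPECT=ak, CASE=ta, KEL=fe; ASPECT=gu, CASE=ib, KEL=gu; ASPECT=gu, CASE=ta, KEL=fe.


cell ASPECT=gu, CASE=ta, KEL=ta:
underlying: eksi-a-mot-l
1. f -> v, k -> g, s -> z, t -> d / V _ V: no change
2. 0 -> e / C _ C #: inserts after position(s) 8: eksiamotel
surface: eksiamotel

cell ASPECT=gu, CASE=ib, KEL=fe:
underlying: eksi-on-mot-u
1. f -> v, k -> g, s -> z, t -> d / V _ V: fires at position(s) 9: eksionmodu
2. 0 -> e / C _ C #: no change
surface: eksionmodu

cell ASPECT=ak, CASE=ta, KEL=fe:
underlying: eksi-on-nen-l
1. f -> v, k -> g, s -> z, t -> d / V _ V: no change
2. 0 -> e / C _ C #: inserts after position(s) 9: eksionnenel
surface: eksionnenel

cell ASPECT=gu, CASE=ib, KEL=gu:
underlying: eksi-an-mot-u
1. f -> v, k -> g, s -> z, t -> d / V _ V: fires at position(s) 9: eksianmodu
2. 0 -> e / C _ C #: no change
surface: eksianmodu

cell ASPECT=gu, CASE=ta, KEL=fe:
underlying: eksi-on-mot-l
1. f -> v, k -> g, s -> z, t -> d / V _ V: no change
2. 0 -> e / C _ C #: inserts after position(s) 9: eksionmotel
surface: eksionmotel


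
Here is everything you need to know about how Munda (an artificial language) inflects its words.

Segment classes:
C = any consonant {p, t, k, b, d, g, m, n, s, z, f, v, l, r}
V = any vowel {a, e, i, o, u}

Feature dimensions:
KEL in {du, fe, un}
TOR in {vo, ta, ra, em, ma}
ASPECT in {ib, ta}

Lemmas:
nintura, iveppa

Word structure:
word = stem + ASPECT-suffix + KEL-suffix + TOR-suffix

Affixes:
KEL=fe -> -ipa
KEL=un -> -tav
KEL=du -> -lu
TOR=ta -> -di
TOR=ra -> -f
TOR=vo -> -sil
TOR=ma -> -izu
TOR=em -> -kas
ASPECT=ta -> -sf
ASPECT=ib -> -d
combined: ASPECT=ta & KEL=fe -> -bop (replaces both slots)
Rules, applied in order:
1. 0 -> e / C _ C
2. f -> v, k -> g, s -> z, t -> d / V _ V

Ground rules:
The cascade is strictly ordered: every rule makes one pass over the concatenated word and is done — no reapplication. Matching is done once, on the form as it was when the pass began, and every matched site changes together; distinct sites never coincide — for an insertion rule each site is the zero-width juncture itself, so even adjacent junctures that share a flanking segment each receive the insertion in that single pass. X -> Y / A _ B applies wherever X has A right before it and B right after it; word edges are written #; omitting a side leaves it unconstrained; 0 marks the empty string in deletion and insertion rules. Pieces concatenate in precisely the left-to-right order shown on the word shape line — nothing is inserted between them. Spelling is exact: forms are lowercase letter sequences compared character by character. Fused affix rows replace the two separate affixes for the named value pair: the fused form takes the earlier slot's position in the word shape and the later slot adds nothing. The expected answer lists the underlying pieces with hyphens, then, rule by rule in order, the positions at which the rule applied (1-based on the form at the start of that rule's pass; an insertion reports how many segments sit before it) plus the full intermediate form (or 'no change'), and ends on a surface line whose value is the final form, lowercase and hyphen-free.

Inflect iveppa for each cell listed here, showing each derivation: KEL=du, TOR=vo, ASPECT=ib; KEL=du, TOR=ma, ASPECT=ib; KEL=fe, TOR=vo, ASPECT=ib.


cell KEL=du, TOR=vo, ASPECT=ib:
underlying: iveppa-d-lu-sil
1. 0 -> e / C _ C: inserts after position(s) 4, 7: ivepepadelusil
2. f -> v, k -> g, s -> z, t -> d / V _ V: fires at position(s) 12: ivepepadeluzil
surface: ivepepadeluzil

cell KEL=du, TOR=ma, ASPECT=ib:
underlying: iveppa-d-lu-izu
1. 0 -> e / C _ C: inserts after position(s) 4, 7: ivepepadeluizu
2. f -> v, k -> g, s -> z, t -> d / V _ V: no change
surface: ivepepadeluizu

cell KEL=fe, TOR=vo, ASPECT=ib:
underlying: iveppa-d-ipa-sil
1. 0 -> e / C _ C: inserts after position(s) 4: ivepepadipasil
2. f -> v, k -> g, s -> z, t -> d / V _ V: fires at position(s) 12: ivepepadipazil
surface: ivepepadipazil


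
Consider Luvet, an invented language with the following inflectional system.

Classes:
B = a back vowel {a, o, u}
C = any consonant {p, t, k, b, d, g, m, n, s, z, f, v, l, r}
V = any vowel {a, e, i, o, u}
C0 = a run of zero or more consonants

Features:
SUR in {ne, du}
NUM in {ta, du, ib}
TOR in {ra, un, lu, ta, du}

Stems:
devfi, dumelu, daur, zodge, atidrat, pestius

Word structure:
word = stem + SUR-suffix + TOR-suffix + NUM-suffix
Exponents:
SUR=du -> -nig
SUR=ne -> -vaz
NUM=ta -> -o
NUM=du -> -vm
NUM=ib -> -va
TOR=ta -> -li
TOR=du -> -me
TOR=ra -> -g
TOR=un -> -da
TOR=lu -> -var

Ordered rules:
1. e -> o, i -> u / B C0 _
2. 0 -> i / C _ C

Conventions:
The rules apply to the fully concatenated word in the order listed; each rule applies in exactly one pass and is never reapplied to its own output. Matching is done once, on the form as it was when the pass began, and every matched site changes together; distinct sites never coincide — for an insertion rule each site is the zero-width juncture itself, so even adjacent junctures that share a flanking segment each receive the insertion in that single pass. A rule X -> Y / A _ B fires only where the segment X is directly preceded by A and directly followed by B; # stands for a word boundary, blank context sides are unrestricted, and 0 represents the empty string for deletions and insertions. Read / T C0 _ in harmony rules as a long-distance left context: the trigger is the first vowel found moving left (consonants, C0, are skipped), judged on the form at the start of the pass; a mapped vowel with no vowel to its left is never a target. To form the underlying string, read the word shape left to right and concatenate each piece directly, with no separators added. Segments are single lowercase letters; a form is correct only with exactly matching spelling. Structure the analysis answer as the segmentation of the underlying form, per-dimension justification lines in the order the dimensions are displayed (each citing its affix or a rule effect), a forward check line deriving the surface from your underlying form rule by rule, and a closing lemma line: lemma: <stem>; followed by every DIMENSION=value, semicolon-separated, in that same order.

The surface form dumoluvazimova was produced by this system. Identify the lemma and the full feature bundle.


underlying: dumelu-vaz-me-va
SUR=ne - signalled by the affix -vaz
NUM=ib - signalled by the affix -va
TOR=du - signalled by the affix -me
check: dumeluvazmeva -> dumoluvazmova -> dumoluvazimova
lemma: dumelu; SUR=ne; NUM=ib; TOR=du


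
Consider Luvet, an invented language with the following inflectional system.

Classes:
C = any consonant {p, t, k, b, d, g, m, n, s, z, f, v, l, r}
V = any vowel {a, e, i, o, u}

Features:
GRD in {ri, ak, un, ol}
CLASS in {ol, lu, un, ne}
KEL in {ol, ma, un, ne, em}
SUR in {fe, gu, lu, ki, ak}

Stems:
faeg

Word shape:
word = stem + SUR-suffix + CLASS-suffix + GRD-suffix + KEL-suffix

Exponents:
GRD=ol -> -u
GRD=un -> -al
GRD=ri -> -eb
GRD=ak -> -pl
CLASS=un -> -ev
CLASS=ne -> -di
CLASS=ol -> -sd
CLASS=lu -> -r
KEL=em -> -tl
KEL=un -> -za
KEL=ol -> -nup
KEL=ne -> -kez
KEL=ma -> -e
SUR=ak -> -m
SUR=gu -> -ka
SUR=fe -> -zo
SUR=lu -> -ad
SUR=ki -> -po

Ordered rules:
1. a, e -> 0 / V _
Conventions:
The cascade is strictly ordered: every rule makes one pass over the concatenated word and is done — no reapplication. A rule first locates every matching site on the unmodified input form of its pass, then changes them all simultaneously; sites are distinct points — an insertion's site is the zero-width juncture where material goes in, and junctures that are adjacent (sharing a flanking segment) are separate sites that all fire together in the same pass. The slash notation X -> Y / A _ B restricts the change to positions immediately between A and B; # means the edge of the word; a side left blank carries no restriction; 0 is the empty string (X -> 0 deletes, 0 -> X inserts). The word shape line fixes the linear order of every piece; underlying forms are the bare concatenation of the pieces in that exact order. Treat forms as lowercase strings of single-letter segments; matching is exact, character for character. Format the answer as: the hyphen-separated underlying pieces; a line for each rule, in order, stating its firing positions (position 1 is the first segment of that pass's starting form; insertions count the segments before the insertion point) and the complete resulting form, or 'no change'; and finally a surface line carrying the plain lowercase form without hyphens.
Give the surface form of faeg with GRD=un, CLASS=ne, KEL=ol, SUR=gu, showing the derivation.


underlying: faeg-ka-di-al-nup
1. a, e -> 0 / V _: fires at position(s) 3, 9: fagkadilnup
surface: fagkadilnup


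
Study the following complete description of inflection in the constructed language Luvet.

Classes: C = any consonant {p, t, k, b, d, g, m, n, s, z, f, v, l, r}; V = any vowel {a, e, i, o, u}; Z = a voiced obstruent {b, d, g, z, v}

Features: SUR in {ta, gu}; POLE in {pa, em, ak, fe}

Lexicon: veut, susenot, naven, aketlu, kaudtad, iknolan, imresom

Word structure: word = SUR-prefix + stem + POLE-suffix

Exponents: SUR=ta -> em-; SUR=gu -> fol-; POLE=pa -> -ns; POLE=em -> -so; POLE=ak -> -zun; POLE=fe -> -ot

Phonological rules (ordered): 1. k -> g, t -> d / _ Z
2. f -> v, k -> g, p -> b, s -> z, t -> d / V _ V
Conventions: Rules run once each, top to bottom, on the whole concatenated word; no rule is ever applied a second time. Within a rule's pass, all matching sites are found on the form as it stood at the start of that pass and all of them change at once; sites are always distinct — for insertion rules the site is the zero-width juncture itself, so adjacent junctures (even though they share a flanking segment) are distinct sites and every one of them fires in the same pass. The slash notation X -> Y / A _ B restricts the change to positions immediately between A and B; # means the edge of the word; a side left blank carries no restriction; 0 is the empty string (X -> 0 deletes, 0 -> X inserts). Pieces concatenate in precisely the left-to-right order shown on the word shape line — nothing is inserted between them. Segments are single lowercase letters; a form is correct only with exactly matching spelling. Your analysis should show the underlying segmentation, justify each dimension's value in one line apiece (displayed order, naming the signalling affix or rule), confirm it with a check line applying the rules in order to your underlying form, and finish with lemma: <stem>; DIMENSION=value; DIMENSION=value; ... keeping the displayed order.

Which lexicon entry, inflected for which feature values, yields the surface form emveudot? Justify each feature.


underlying: em-veut-ot
SUR=ta - signalled by the affix em-
POLE=fe - signalled by the affix -ot
check: emveutot -> emveutot -> emveudot
lemma: veut; SUR=ta; POLE=fe


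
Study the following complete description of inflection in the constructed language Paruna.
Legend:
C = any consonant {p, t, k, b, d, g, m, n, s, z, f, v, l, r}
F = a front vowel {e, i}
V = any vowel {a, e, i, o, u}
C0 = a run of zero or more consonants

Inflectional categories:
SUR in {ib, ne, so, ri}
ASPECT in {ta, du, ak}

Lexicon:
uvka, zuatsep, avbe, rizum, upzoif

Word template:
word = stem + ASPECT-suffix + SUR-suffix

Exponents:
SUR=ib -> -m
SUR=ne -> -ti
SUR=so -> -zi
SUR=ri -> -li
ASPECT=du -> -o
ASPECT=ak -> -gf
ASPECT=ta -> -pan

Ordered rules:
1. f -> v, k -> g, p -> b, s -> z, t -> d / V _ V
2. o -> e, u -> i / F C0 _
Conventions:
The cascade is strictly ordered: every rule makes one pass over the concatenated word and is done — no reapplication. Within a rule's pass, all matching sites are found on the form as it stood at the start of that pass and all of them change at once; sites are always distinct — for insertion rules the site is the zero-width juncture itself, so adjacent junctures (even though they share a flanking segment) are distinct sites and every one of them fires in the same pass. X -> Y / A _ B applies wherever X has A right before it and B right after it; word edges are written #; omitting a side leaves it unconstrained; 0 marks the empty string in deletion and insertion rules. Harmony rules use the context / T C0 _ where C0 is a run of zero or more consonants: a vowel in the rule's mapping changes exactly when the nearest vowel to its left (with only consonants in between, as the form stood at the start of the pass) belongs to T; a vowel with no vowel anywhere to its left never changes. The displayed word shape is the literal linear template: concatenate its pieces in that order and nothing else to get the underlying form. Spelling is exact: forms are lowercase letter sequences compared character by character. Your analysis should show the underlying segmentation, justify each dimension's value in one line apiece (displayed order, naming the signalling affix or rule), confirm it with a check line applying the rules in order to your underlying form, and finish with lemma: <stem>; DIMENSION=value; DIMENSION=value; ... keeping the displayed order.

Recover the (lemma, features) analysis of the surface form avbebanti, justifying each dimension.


underlying: avbe-pan-ti
SUR=ne - signalled by the affix -ti
ASPECT=ta - signalled by the affix -pan
check: avbepanti -> avbebanti -> avbebanti
lemma: avbe; SUR=ne; ASPECT=ta


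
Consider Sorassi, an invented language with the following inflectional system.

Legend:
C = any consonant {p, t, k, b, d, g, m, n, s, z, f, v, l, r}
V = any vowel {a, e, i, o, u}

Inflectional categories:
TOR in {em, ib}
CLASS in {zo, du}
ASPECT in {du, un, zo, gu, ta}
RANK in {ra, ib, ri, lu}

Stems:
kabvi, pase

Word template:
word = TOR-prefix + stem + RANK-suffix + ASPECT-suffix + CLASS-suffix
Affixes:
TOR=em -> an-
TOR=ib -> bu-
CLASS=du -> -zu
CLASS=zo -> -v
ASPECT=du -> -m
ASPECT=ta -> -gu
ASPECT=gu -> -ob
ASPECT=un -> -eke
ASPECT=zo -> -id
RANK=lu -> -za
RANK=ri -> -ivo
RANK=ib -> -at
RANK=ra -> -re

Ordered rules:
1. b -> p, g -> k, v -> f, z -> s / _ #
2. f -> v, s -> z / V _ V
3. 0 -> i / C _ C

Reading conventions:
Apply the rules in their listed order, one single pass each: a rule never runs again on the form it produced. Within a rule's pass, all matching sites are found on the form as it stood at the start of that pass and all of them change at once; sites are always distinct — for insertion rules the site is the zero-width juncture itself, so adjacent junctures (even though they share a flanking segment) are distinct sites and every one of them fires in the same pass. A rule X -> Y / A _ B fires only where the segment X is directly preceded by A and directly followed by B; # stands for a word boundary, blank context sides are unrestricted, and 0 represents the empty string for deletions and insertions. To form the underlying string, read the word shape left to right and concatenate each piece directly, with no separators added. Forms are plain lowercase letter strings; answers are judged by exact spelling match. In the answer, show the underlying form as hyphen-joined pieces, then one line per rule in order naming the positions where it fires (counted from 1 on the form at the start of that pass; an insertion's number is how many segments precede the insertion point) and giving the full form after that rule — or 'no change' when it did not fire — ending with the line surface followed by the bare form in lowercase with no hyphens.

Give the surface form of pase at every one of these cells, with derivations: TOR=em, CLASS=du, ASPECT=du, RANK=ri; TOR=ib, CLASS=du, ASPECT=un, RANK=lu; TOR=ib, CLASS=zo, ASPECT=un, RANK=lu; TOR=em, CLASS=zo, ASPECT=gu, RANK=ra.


cell TOR=em, CLASS=du, ASPECT=du, RANK=ri:
underlying: an-pase-ivo-m-zu
1. b -> p, g -> k, v -> f, z -> s / _ #: no change
2. f -> v, s -> z / V _ V: fires at position(s) 5: anpazeivomzu
3. 0 -> i / C _ C: inserts after position(s) 2, 10: anipazeivomizu
surface: anipazeivomizu

cell TOR=ib, CLASS=du, ASPECT=un, RANK=lu:
underlying: bu-pase-za-eke-zu
1. b -> p, g -> k, v -> f, z -> s / _ #: no change
2. f -> v, s -> z / V _ V: fires at position(s) 5: bupazezaekezu
3. 0 -> i / C _ C: no change
surface: bupazezaekezu

cell TOR=ib, CLASS=zo, ASPECT=un, RANK=lu:
underlying: bu-pase-za-eke-v
1. b -> p, g -> k, v -> f, z -> s / _ #: fires at position(s) 12: bupasezaekef
2. f -> v, s -> z / V _ V: fires at position(s) 5: bupazezaekef
3. 0 -> i / C _ C: no change
surface: bupazezaekef

cell TOR=em, CLASS=zo, ASPECT=gu, RANK=ra:
underlying: an-pase-re-ob-v
1. b -> p, g -> k, v -> f, z -> s / _ #: fires at position(s) 11: anpasereobf
2. f -> v, s -> z / V _ V: fires at position(s) 5: anpazereobf
3. 0 -> i / C _ C: inserts after position(s) 2, 10: anipazereobif
surface: anipazereobif
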